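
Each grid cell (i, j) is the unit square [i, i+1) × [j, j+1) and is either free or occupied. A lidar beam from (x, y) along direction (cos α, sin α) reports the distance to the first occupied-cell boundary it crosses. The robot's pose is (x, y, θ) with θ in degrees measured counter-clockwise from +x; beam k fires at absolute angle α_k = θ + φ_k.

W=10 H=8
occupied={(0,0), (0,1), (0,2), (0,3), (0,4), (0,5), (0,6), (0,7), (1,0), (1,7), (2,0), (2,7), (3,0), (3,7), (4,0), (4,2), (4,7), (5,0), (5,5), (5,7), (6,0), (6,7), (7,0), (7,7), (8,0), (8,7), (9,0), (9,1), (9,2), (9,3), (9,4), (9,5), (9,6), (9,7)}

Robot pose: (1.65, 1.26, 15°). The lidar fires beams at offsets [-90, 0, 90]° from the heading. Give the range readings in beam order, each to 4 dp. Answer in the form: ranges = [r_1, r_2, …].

ranges = [0.2692, 2.8591, 2.5114]

beam 1: φ=-90°, α=285°
  cosα=0.2588 sinα=-0.9659 | (1,1) | tMaxX 1.3523 tMaxY 0.2692 | tΔX 3.8637 tΔY 1.0353
    t=0.2692 [y] (1,0) — stop
  → r_1 = 0.2692
beam 2: φ=0°, α=15°
  cosα=0.9659 sinα=0.2588 | (1,1) | tMaxX 0.3623 tMaxY 2.8591 | tΔX 1.0353 tΔY 3.8637
    t=0.3623 [x] (2,1)
    t=1.3976 [x] (3,1)
    t=2.4329 [x] (4,1)
    t=2.8591 [y] (4,2) — stop
  → r_2 = 2.8591
beam 3: φ=90°, α=105°
  cosα=-0.2588 sinα=0.9659 | (1,1) | tMaxX 2.5114 tMaxY 0.7661 | tΔX 3.8637 tΔY 1.0353
    t=0.7661 [y] (1,2)
    t=1.8014 [y] (1,3)
    t=2.5114 [x] (0,3) — stop
  → r_3 = 2.5114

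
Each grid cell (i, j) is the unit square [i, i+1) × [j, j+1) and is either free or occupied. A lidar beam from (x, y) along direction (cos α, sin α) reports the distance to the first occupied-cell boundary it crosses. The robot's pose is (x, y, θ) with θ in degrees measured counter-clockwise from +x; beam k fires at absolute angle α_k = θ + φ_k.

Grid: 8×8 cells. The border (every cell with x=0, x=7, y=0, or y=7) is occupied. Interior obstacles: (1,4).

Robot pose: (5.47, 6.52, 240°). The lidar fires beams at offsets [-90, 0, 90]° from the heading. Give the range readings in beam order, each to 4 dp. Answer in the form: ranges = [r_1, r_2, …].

ranges = [0.9600, 6.3739, 1.7667]

beam 1: φ=-90°, α=150°
  dir = (cos 150°, sin 150°) = (-0.8660, 0.5000); from cell (5,6)
  next x-line at t=0.5427, next y-line at t=0.9600; Δt_x=1.1547, Δt_y=2.0000
    x: enter (4,6) at t=0.5427
    y: enter (4,7) at t=0.9600 ← occupied
  → r_1 = 0.9600
beam 2: φ=0°, α=240°
  dir = (cos 240°, sin 240°) = (-0.5000, -0.8660); from cell (5,6)
  next x-line at t=0.9400, next y-line at t=0.6004; Δt_x=2.0000, Δt_y=1.1547
    y: enter (5,5) at t=0.6004
    x: enter (4,5) at t=0.9400
    y: enter (4,4) at t=1.7551
    y: enter (4,3) at t=2.9098
    x: enter (3,3) at t=2.9400
    y: enter (3,2) at t=4.0645
    x: enter (2,2) at t=4.9400
    y: enter (2,1) at t=5.2192
    y: enter (2,0) at t=6.3739 ← occupied
  → r_2 = 6.3739
beam 3: φ=90°, α=330°
  dir = (cos 330°, sin 330°) = (0.8660, -0.5000); from cell (5,6)
  next x-line at t=0.6120, next y-line at t=1.0400; Δt_x=1.1547, Δt_y=2.0000
    x: enter (6,6) at t=0.6120
    y: enter (6,5) at t=1.0400
    x: enter (7,5) at t=1.7667 ← occupied
  → r_3 = 1.7667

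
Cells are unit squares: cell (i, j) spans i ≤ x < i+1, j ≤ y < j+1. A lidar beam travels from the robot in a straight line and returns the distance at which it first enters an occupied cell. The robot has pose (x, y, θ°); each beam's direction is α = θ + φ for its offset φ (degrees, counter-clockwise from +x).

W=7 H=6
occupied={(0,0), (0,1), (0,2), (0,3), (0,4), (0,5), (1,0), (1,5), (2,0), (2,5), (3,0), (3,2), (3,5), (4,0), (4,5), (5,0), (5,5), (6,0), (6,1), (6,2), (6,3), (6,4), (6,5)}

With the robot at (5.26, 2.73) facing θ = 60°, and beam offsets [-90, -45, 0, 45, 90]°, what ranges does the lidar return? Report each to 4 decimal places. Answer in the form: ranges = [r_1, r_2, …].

beam 1: φ=-90°, α=330°
  d=(0.8660,-0.5000)  start (5,2)  tX=0.8545 tY=1.4600  stride 1/|dx|=1.1547 1/|dy|=2.0000
    cross x-line → (6,2), t=0.8545 (wall)
  → r_1 = 0.8545
beam 2: φ=-45°, α=15°
  d=(0.9659,0.2588)  start (5,2)  tX=0.7661 tY=1.0432  stride 1/|dx|=1.0353 1/|dy|=3.8637
    cross x-line → (6,2), t=0.7661 (wall)
  → r_2 = 0.7661
beam 3: φ=0°, α=60°
  d=(0.5000,0.8660)  start (5,2)  tX=1.4800 tY=0.3118  stride 1/|dx|=2.0000 1/|dy|=1.1547
    cross y-line → (5,3), t=0.3118
    cross y-line → (5,4), t=1.4665
    cross x-line → (6,4), t=1.4800 (wall)
  → r_3 = 1.4800
beam 4: φ=45°, α=105°
  d=(-0.2588,0.9659)  start (5,2)  tX=1.0046 tY=0.2795  stride 1/|dx|=3.8637 1/|dy|=1.0353
    cross y-line → (5,3), t=0.2795
    cross x-line → (4,3), t=1.0046
    cross y-line → (4,4), t=1.3148
    cross y-line → (4,5), t=2.3501 (wall)
  → r_4 = 2.3501
beam 5: φ=90°, α=150°
  d=(-0.8660,0.5000)  start (5,2)  tX=0.3002 tY=0.5400  stride 1/|dx|=1.1547 1/|dy|=2.0000
    cross x-line → (4,2), t=0.3002
    cross y-line → (4,3), t=0.5400
    cross x-line → (3,3), t=1.4549
    cross y-line → (3,4), t=2.5400
    cross x-line → (2,4), t=2.6096
    cross x-line → (1,4), t=3.7643
    cross y-line → (1,5), t=4.5400 (wall)
  → r_5 = 4.5400

ranges = [0.8545, 0.7661, 1.4800, 2.3501, 4.5400]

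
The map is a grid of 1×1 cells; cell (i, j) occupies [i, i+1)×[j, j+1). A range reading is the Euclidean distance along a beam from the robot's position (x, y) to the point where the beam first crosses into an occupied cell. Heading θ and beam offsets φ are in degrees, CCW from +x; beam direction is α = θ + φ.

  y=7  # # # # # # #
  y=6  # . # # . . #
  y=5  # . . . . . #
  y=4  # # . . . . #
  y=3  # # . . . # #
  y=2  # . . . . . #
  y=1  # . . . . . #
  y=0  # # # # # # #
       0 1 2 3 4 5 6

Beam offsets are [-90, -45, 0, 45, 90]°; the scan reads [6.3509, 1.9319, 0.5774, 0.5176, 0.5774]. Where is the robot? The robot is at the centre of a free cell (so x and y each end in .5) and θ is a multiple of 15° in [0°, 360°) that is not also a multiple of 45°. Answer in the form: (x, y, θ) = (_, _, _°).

(x, y, θ) = (5.5, 6.5, 330°)

Candidates: 25 free-cell centres × 16 headings = 400 poses. Raycast each; keep the one whose scan matches to 4 dp.
  (4.5, 1.5, 105°): beam 1 = 1.5529 ≠ 6.3509 ✗
  (4.5, 3.5, 30°): beam 1 = 2.8868 ≠ 6.3509 ✗
  (5.5, 2.5, 255°): beam 1 = 3.6235 ≠ 6.3509 ✗
  (3.5, 1.5, 105°): beam 1 = 2.5882 ≠ 6.3509 ✗
  …
  (5.5, 6.5, 330°): r_1=6.3509, r_2=1.9319, r_3=0.5774, r_4=0.5176, r_5=0.5774 — all match ✓
Only this pose fits every beam.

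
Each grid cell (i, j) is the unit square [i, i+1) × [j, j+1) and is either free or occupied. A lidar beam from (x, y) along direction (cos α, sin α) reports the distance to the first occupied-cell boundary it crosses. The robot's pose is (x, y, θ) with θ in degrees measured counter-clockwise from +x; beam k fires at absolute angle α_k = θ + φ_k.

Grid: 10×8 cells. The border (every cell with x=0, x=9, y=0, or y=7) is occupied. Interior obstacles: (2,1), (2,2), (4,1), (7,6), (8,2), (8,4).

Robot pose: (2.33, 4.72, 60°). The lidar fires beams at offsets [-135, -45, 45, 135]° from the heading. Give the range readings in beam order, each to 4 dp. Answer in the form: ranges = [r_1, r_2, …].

beam 1: φ=-135°, α=285°
  cosα=0.2588 sinα=-0.9659 | (2,4) | tMaxX 2.5887 tMaxY 0.7454 | tΔX 3.8637 tΔY 1.0353
    t=0.7454 [y] (2,3)
    t=1.7807 [y] (2,2) — stop
  → r_1 = 1.7807
beam 2: φ=-45°, α=15°
  cosα=0.9659 sinα=0.2588 | (2,4) | tMaxX 0.6936 tMaxY 1.0818 | tΔX 1.0353 tΔY 3.8637
    t=0.6936 [x] (3,4)
    t=1.0818 [y] (3,5)
    t=1.7289 [x] (4,5)
    t=2.7642 [x] (5,5)
    t=3.7995 [x] (6,5)
    t=4.8347 [x] (7,5)
    t=4.9455 [y] (7,6) — stop
  → r_2 = 4.9455
beam 3: φ=45°, α=105°
  cosα=-0.2588 sinα=0.9659 | (2,4) | tMaxX 1.2750 tMaxY 0.2899 | tΔX 3.8637 tΔY 1.0353
    t=0.2899 [y] (2,5)
    t=1.2750 [x] (1,5)
    t=1.3252 [y] (1,6)
    t=2.3604 [y] (1,7) — stop
  → r_3 = 2.3604
beam 4: φ=135°, α=195°
  cosα=-0.9659 sinα=-0.2588 | (2,4) | tMaxX 0.3416 tMaxY 2.7819 | tΔX 1.0353 tΔY 3.8637
    t=0.3416 [x] (1,4)
    t=1.3769 [x] (0,4) — stop
  → r_4 = 1.3769

ranges = [1.7807, 4.9455, 2.3604, 1.3769]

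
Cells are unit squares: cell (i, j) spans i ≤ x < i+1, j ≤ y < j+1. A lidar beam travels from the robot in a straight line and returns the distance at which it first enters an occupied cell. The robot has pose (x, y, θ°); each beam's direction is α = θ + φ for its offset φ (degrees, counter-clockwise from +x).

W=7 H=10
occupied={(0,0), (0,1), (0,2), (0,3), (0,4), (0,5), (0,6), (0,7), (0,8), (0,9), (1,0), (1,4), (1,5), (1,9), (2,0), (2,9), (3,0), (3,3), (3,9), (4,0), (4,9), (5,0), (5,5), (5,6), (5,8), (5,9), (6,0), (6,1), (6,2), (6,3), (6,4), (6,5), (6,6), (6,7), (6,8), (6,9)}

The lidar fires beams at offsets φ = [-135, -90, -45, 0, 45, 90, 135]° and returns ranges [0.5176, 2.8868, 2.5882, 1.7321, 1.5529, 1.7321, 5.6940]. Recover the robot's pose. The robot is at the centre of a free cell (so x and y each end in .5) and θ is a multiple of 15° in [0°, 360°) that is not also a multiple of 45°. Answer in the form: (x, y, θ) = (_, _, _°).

(x, y, θ) = (4.5, 3.5, 330°)

Enumerate (i+0.5, j+0.5, θ) over the 34 free cells and 16 admissible headings. For each, cast all 7 beams and compare to the given ranges.
  (3.5, 4.5, 240°): beam 1 = 4.6587 ≠ 0.5176 ✗
  (2.5, 8.5, 300°): beam 1 = 1.5529 ≠ 0.5176 ✗
  (2.5, 2.5, 300°): beam 1 = 1.5529 ≠ 0.5176 ✗
  …
  (4.5, 3.5, 330°): r_1=0.5176, r_2=2.8868, r_3=2.5882, r_4=1.7321, r_5=1.5529, r_6=1.7321, r_7=5.6940 — all match ✓
Unique over the lattice → pose = (4.5, 3.5, 330°).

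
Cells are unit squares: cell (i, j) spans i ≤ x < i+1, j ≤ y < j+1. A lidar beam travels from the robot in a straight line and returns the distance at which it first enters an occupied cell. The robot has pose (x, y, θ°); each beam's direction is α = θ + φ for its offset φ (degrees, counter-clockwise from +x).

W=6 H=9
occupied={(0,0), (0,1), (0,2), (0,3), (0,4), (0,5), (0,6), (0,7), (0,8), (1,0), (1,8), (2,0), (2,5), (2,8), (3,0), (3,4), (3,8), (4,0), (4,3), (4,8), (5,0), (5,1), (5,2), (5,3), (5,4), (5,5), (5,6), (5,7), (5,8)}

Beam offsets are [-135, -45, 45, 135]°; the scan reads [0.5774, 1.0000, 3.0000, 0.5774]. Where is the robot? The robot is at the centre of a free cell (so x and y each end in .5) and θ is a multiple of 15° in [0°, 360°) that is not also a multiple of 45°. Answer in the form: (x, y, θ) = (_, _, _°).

(x, y, θ) = (1.5, 1.5, 15°)

Candidates: 25 free-cell centres × 16 headings = 400 poses. Raycast each; keep the one whose scan matches to 4 dp.
  (1.5, 4.5, 30°): beam 1 = 1.9319 ≠ 0.5774 ✗
  (3.5, 6.5, 345°): beam 1 = 1.0000 ≠ 0.5774 ✗
  (2.5, 1.5, 75°): beam 2 = 2.8868 ≠ 1.0000 ✗
  (3.5, 5.5, 60°): beam 1 = 0.5176 ≠ 0.5774 ✗
  …
  (1.5, 1.5, 15°): r_1=0.5774, r_2=1.0000, r_3=3.0000, r_4=0.5774 — all match ✓
No second candidate reproduces the full scan.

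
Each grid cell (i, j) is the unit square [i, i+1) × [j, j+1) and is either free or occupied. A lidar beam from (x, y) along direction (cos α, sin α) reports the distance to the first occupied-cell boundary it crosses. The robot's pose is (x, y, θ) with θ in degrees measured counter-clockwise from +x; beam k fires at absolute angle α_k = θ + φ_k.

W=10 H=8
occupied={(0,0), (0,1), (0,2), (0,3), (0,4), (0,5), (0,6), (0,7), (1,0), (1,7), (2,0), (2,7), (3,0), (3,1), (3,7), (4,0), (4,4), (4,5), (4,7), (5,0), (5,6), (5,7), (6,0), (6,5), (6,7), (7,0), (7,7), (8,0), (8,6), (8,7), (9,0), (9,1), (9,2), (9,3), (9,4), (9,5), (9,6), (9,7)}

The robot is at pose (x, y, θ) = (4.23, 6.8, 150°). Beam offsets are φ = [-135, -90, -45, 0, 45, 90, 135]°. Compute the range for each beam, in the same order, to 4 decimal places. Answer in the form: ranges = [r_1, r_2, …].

beam 1: φ=-135°, α=15°
  direction (0.9659, 0.2588); cell (4,6); t to first gridline: x 0.7972, y 0.7727 (then +1.0353 / +3.8637)
    (4,7) via y @ 0.7727  # hit
  → r_1 = 0.7727
beam 2: φ=-90°, α=60°
  direction (0.5000, 0.8660); cell (4,6); t to first gridline: x 1.5400, y 0.2309 (then +2.0000 / +1.1547)
    (4,7) via y @ 0.2309  # hit
  → r_2 = 0.2309
beam 3: φ=-45°, α=105°
  direction (-0.2588, 0.9659); cell (4,6); t to first gridline: x 0.8887, y 0.2071 (then +3.8637 / +1.0353)
    (4,7) via y @ 0.2071  # hit
  → r_3 = 0.2071
beam 4: φ=0°, α=150°
  direction (-0.8660, 0.5000); cell (4,6); t to first gridline: x 0.2656, y 0.4000 (then +1.1547 / +2.0000)
    (3,6) via x @ 0.2656
    (3,7) via y @ 0.4000  # hit
  → r_4 = 0.4000
beam 5: φ=45°, α=195°
  direction (-0.9659, -0.2588); cell (4,6); t to first gridline: x 0.2381, y 3.0910 (then +1.0353 / +3.8637)
    (3,6) via x @ 0.2381
    (2,6) via x @ 1.2734
    (1,6) via x @ 2.3087
    (1,5) via y @ 3.0910
    (0,5) via x @ 3.3439  # hit
  → r_5 = 3.3439
beam 6: φ=90°, α=240°
  direction (-0.5000, -0.8660); cell (4,6); t to first gridline: x 0.4600, y 0.9238 (then +2.0000 / +1.1547)
    (3,6) via x @ 0.4600
    (3,5) via y @ 0.9238
    (3,4) via y @ 2.0785
    (2,4) via x @ 2.4600
    (2,3) via y @ 3.2332
    (2,2) via y @ 4.3879
    (1,2) via x @ 4.4600
    (1,1) via y @ 5.5426
    (0,1) via x @ 6.4600  # hit
  → r_6 = 6.4600
beam 7: φ=135°, α=285°
  direction (0.2588, -0.9659); cell (4,6); t to first gridline: x 2.9751, y 0.8282 (then +3.8637 / +1.0353)
    (4,5) via y @ 0.8282  # hit
  → r_7 = 0.8282

ranges = [0.7727, 0.2309, 0.2071, 0.4000, 3.3439, 6.4600, 0.8282]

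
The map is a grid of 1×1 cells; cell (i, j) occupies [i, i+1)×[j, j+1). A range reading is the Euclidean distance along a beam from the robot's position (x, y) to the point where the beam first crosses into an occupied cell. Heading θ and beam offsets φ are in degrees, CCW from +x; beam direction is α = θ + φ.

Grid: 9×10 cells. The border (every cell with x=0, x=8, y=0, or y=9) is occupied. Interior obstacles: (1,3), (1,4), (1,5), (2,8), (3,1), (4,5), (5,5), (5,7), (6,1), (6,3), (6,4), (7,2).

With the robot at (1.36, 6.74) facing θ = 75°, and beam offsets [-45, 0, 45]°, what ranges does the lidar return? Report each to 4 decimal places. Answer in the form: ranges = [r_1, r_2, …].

beam 1: φ=-45°, α=30°
  dir = (cos 30°, sin 30°) = (0.8660, 0.5000); from cell (1,6)
  next x-line at t=0.7390, next y-line at t=0.5200; Δt_x=1.1547, Δt_y=2.0000
    y: enter (1,7) at t=0.5200
    x: enter (2,7) at t=0.7390
    x: enter (3,7) at t=1.8937
    y: enter (3,8) at t=2.5200
    x: enter (4,8) at t=3.0484
    x: enter (5,8) at t=4.2031
    y: enter (5,9) at t=4.5200 ← occupied
  → r_1 = 4.5200
beam 2: φ=0°, α=75°
  dir = (cos 75°, sin 75°) = (0.2588, 0.9659); from cell (1,6)
  next x-line at t=2.4728, next y-line at t=0.2692; Δt_x=3.8637, Δt_y=1.0353
    y: enter (1,7) at t=0.2692
    y: enter (1,8) at t=1.3044
    y: enter (1,9) at t=2.3397 ← occupied
  → r_2 = 2.3397
beam 3: φ=45°, α=120°
  dir = (cos 120°, sin 120°) = (-0.5000, 0.8660); from cell (1,6)
  next x-line at t=0.7200, next y-line at t=0.3002; Δt_x=2.0000, Δt_y=1.1547
    y: enter (1,7) at t=0.3002
    x: enter (0,7) at t=0.7200 ← occupied
  → r_3 = 0.7200

ranges = [4.5200, 2.3397, 0.7200]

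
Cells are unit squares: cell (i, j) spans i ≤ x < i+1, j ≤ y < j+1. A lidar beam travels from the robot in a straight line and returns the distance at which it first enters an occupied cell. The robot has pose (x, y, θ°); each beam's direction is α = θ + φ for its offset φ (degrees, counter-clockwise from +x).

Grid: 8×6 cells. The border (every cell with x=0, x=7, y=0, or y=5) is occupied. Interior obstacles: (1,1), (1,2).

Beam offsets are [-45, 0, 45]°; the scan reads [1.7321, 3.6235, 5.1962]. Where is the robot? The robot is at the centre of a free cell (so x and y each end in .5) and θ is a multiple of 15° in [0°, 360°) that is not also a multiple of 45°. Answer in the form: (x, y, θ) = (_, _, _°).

The pose lattice has 22·16 = 352 candidates. Test each by forward raycasting.
  (2.5, 4.5, 60°): beam 1 = 1.9319 ≠ 1.7321 ✗
  (6.5, 3.5, 285°): beam 1 = 2.8868 ≠ 1.7321 ✗
  (6.5, 1.5, 240°): beam 1 = 1.9319 ≠ 1.7321 ✗
  (6.5, 4.5, 165°): beam 1 = 0.5774 ≠ 1.7321 ✗
  …
  (2.5, 4.5, 285°): r_1=1.7321, r_2=3.6235, r_3=5.1962 — all match ✓
No second candidate reproduces the full scan.

(x, y, θ) = (2.5, 4.5, 285°)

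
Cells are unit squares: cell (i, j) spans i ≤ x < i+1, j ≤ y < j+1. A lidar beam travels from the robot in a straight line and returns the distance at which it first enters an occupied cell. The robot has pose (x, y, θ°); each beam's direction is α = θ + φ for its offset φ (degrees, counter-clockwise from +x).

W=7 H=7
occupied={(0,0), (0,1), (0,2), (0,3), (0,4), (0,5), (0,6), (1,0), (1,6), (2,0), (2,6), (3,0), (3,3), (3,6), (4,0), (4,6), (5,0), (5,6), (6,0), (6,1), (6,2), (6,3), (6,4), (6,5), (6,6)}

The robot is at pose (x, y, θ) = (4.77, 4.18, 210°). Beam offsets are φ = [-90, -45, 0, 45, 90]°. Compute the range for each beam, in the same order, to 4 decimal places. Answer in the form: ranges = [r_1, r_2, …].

ranges = [2.1016, 3.9030, 0.8891, 3.2922, 2.4600]

beam 1: φ=-90°, α=120°
  dir = (cos 120°, sin 120°) = (-0.5000, 0.8660); from cell (4,4)
  next x-line at t=1.5400, next y-line at t=0.9469; Δt_x=2.0000, Δt_y=1.1547
    y: enter (4,5) at t=0.9469
    x: enter (3,5) at t=1.5400
    y: enter (3,6) at t=2.1016 ← occupied
  → r_1 = 2.1016
beam 2: φ=-45°, α=165°
  dir = (cos 165°, sin 165°) = (-0.9659, 0.2588); from cell (4,4)
  next x-line at t=0.7972, next y-line at t=3.1682; Δt_x=1.0353, Δt_y=3.8637
    x: enter (3,4) at t=0.7972
    x: enter (2,4) at t=1.8324
    x: enter (1,4) at t=2.8677
    y: enter (1,5) at t=3.1682
    x: enter (0,5) at t=3.9030 ← occupied
  → r_2 = 3.9030
beam 3: φ=0°, α=210°
  dir = (cos 210°, sin 210°) = (-0.8660, -0.5000); from cell (4,4)
  next x-line at t=0.8891, next y-line at t=0.3600; Δt_x=1.1547, Δt_y=2.0000
    y: enter (4,3) at t=0.3600
    x: enter (3,3) at t=0.8891 ← occupied
  → r_3 = 0.8891
beam 4: φ=45°, α=255°
  dir = (cos 255°, sin 255°) = (-0.2588, -0.9659); from cell (4,4)
  next x-line at t=2.9751, next y-line at t=0.1863; Δt_x=3.8637, Δt_y=1.0353
    y: enter (4,3) at t=0.1863
    y: enter (4,2) at t=1.2216
    y: enter (4,1) at t=2.2569
    x: enter (3,1) at t=2.9751
    y: enter (3,0) at t=3.2922 ← occupied
  → r_4 = 3.2922
beam 5: φ=90°, α=300°
  dir = (cos 300°, sin 300°) = (0.5000, -0.8660); from cell (4,4)
  next x-line at t=0.4600, next y-line at t=0.2078; Δt_x=2.0000, Δt_y=1.1547
    y: enter (4,3) at t=0.2078
    x: enter (5,3) at t=0.4600
    y: enter (5,2) at t=1.3625
    x: enter (6,2) at t=2.4600 ← occupied
  → r_5 = 2.4600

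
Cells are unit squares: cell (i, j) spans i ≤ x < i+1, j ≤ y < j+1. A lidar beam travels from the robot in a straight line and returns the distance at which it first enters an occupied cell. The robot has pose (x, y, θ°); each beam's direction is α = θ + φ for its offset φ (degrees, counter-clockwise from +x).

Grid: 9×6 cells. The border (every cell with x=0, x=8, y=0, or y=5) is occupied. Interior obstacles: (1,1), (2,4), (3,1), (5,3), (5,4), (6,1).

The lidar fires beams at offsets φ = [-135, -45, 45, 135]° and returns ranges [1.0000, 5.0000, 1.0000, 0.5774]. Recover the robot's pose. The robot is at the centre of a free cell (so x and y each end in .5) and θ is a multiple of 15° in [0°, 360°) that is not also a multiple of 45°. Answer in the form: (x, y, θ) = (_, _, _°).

Enumerate (i+0.5, j+0.5, θ) over the 22 free cells and 16 admissible headings. For each, cast all 4 beams and compare to the given ranges.
  (6.5, 2.5, 330°): beam 1 = 2.5882 ≠ 1.0000 ✗
  (1.5, 4.5, 330°): beam 1 = 0.5176 ≠ 1.0000 ✗
  (5.5, 1.5, 15°): beam 1 = 0.5774 ≠ 1.0000 ✗
  …
  (1.5, 3.5, 15°): r_1=1.0000, r_2=5.0000, r_3=1.0000, r_4=0.5774 — all match ✓
Only this pose fits every beam.

(x, y, θ) = (1.5, 3.5, 15°)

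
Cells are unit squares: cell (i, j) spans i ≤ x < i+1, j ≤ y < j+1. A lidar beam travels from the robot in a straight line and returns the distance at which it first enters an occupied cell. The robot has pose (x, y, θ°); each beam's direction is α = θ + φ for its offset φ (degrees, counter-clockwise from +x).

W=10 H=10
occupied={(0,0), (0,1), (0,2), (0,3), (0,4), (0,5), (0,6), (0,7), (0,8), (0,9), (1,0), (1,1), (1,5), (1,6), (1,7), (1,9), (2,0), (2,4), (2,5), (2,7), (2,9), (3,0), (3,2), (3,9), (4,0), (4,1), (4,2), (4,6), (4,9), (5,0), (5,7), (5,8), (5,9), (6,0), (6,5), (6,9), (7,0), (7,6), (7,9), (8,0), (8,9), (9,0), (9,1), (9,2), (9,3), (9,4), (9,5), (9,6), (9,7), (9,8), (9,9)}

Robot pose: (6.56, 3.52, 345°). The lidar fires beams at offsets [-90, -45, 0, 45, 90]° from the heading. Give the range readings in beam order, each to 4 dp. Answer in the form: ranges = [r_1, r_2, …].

beam 1: φ=-90°, α=255°
  cosα=-0.2588 sinα=-0.9659 | (6,3) | tMaxX 2.1637 tMaxY 0.5383 | tΔX 3.8637 tΔY 1.0353
    t=0.5383 [y] (6,2)
    t=1.5736 [y] (6,1)
    t=2.1637 [x] (5,1)
    t=2.6089 [y] (5,0) — stop
  → r_1 = 2.6089
beam 2: φ=-45°, α=300°
  cosα=0.5000 sinα=-0.8660 | (6,3) | tMaxX 0.8800 tMaxY 0.6004 | tΔX 2.0000 tΔY 1.1547
    t=0.6004 [y] (6,2)
    t=0.8800 [x] (7,2)
    t=1.7551 [y] (7,1)
    t=2.8800 [x] (8,1)
    t=2.9098 [y] (8,0) — stop
  → r_2 = 2.9098
beam 3: φ=0°, α=345°
  cosα=0.9659 sinα=-0.2588 | (6,3) | tMaxX 0.4555 tMaxY 2.0091 | tΔX 1.0353 tΔY 3.8637
    t=0.4555 [x] (7,3)
    t=1.4908 [x] (8,3)
    t=2.0091 [y] (8,2)
    t=2.5261 [x] (9,2) — stop
  → r_3 = 2.5261
beam 4: φ=45°, α=30°
  cosα=0.8660 sinα=0.5000 | (6,3) | tMaxX 0.5081 tMaxY 0.9600 | tΔX 1.1547 tΔY 2.0000
    t=0.5081 [x] (7,3)
    t=0.9600 [y] (7,4)
    t=1.6628 [x] (8,4)
    t=2.8175 [x] (9,4) — stop
  → r_4 = 2.8175
beam 5: φ=90°, α=75°
  cosα=0.2588 sinα=0.9659 | (6,3) | tMaxX 1.7000 tMaxY 0.4969 | tΔX 3.8637 tΔY 1.0353
    t=0.4969 [y] (6,4)
    t=1.5322 [y] (6,5) — stop
  → r_5 = 1.5322

ranges = [2.6089, 2.9098, 2.5261, 2.8175, 1.5322]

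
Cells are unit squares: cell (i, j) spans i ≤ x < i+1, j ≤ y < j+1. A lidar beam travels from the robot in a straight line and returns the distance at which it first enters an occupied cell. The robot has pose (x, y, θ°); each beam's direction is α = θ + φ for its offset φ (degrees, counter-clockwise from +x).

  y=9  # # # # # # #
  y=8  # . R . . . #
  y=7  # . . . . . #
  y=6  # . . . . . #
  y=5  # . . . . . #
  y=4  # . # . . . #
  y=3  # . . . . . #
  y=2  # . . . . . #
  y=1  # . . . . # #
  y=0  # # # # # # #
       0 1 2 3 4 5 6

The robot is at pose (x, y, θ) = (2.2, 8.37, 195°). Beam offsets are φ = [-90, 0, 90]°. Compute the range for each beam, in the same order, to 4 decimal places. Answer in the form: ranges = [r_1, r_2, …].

ranges = [0.6522, 1.2423, 7.6300]

beam 1: φ=-90°, α=105°
  cosα=-0.2588 sinα=0.9659 | (2,8) | tMaxX 0.7727 tMaxY 0.6522 | tΔX 3.8637 tΔY 1.0353
    t=0.6522 [y] (2,9) — stop
  → r_1 = 0.6522
beam 2: φ=0°, α=195°
  cosα=-0.9659 sinα=-0.2588 | (2,8) | tMaxX 0.2071 tMaxY 1.4296 | tΔX 1.0353 tΔY 3.8637
    t=0.2071 [x] (1,8)
    t=1.2423 [x] (0,8) — stop
  → r_2 = 1.2423
beam 3: φ=90°, α=285°
  cosα=0.2588 sinα=-0.9659 | (2,8) | tMaxX 3.0910 tMaxY 0.3831 | tΔX 3.8637 tΔY 1.0353
    t=0.3831 [y] (2,7)
    t=1.4183 [y] (2,6)
    t=2.4536 [y] (2,5)
    t=3.0910 [x] (3,5)
    t=3.4889 [y] (3,4)
    t=4.5242 [y] (3,3)
    t=5.5594 [y] (3,2)
    t=6.5947 [y] (3,1)
    t=6.9547 [x] (4,1)
    t=7.6300 [y] (4,0) — stop
  → r_3 = 7.6300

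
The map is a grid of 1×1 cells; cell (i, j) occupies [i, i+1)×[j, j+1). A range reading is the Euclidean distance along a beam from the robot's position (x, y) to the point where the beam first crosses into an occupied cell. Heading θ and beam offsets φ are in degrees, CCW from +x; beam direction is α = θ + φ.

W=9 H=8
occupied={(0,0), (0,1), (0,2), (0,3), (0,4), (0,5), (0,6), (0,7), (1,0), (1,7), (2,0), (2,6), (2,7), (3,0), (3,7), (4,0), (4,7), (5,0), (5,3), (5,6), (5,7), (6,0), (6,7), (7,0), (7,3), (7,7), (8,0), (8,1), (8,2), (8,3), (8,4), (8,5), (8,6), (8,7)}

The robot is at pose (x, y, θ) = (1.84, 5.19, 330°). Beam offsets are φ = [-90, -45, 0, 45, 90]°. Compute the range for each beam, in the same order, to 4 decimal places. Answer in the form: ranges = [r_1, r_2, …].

ranges = [1.6800, 4.3378, 3.6489, 3.2715, 0.9353]

beam 1: φ=-90°, α=240°
  direction (-0.5000, -0.8660); cell (1,5); t to first gridline: x 1.6800, y 0.2194 (then +2.0000 / +1.1547)
    (1,4) via y @ 0.2194
    (1,3) via y @ 1.3741
    (0,3) via x @ 1.6800  # hit
  → r_1 = 1.6800
beam 2: φ=-45°, α=285°
  direction (0.2588, -0.9659); cell (1,5); t to first gridline: x 0.6182, y 0.1967 (then +3.8637 / +1.0353)
    (1,4) via y @ 0.1967
    (2,4) via x @ 0.6182
    (2,3) via y @ 1.2320
    (2,2) via y @ 2.2673
    (2,1) via y @ 3.3025
    (2,0) via y @ 4.3378  # hit
  → r_2 = 4.3378
beam 3: φ=0°, α=330°
  direction (0.8660, -0.5000); cell (1,5); t to first gridline: x 0.1848, y 0.3800 (then +1.1547 / +2.0000)
    (2,5) via x @ 0.1848
    (2,4) via y @ 0.3800
    (3,4) via x @ 1.3395
    (3,3) via y @ 2.3800
    (4,3) via x @ 2.4942
    (5,3) via x @ 3.6489  # hit
  → r_3 = 3.6489
beam 4: φ=45°, α=15°
  direction (0.9659, 0.2588); cell (1,5); t to first gridline: x 0.1656, y 3.1296 (then +1.0353 / +3.8637)
    (2,5) via x @ 0.1656
    (3,5) via x @ 1.2009
    (4,5) via x @ 2.2362
    (4,6) via y @ 3.1296
    (5,6) via x @ 3.2715  # hit
  → r_4 = 3.2715
beam 5: φ=90°, α=60°
  direction (0.5000, 0.8660); cell (1,5); t to first gridline: x 0.3200, y 0.9353 (then +2.0000 / +1.1547)
    (2,5) via x @ 0.3200
    (2,6) via y @ 0.9353  # hit
  → r_5 = 0.9353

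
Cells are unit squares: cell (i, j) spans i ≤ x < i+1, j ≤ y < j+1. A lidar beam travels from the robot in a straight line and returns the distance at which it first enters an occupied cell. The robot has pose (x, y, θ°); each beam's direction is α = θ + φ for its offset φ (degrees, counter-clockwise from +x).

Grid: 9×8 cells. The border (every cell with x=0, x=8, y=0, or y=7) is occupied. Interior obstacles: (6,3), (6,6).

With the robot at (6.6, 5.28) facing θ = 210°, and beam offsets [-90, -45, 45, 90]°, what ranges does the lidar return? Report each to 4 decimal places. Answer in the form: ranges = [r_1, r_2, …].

beam 1: φ=-90°, α=120°
  cosα=-0.5000 sinα=0.8660 | (6,5) | tMaxX 1.2000 tMaxY 0.8314 | tΔX 2.0000 tΔY 1.1547
    t=0.8314 [y] (6,6) — stop
  → r_1 = 0.8314
beam 2: φ=-45°, α=165°
  cosα=-0.9659 sinα=0.2588 | (6,5) | tMaxX 0.6212 tMaxY 2.7819 | tΔX 1.0353 tΔY 3.8637
    t=0.6212 [x] (5,5)
    t=1.6564 [x] (4,5)
    t=2.6917 [x] (3,5)
    t=2.7819 [y] (3,6)
    t=3.7270 [x] (2,6)
    t=4.7623 [x] (1,6)
    t=5.7975 [x] (0,6) — stop
  → r_2 = 5.7975
beam 3: φ=45°, α=255°
  cosα=-0.2588 sinα=-0.9659 | (6,5) | tMaxX 2.3182 tMaxY 0.2899 | tΔX 3.8637 tΔY 1.0353
    t=0.2899 [y] (6,4)
    t=1.3252 [y] (6,3) — stop
  → r_3 = 1.3252
beam 4: φ=90°, α=300°
  cosα=0.5000 sinα=-0.8660 | (6,5) | tMaxX 0.8000 tMaxY 0.3233 | tΔX 2.0000 tΔY 1.1547
    t=0.3233 [y] (6,4)
    t=0.8000 [x] (7,4)
    t=1.4780 [y] (7,3)
    t=2.6327 [y] (7,2)
    t=2.8000 [x] (8,2) — stop
  → r_4 = 2.8000

ranges = [0.8314, 5.7975, 1.3252, 2.8000]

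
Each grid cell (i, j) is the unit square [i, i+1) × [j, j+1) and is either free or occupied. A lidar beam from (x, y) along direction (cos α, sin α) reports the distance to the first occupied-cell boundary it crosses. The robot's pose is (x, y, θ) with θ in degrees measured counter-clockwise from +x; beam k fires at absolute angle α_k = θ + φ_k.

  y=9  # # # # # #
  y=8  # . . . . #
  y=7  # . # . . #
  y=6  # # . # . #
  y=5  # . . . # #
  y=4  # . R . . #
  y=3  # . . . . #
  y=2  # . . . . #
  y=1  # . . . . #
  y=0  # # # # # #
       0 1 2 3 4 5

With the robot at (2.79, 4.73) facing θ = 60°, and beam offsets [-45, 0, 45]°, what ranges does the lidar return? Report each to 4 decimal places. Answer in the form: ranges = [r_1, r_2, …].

ranges = [1.2527, 1.4665, 2.3501]

beam 1: φ=-45°, α=15°
  direction (0.9659, 0.2588); cell (2,4); t to first gridline: x 0.2174, y 1.0432 (then +1.0353 / +3.8637)
    (3,4) via x @ 0.2174
    (3,5) via y @ 1.0432
    (4,5) via x @ 1.2527  # hit
  → r_1 = 1.2527
beam 2: φ=0°, α=60°
  direction (0.5000, 0.8660); cell (2,4); t to first gridline: x 0.4200, y 0.3118 (then +2.0000 / +1.1547)
    (2,5) via y @ 0.3118
    (3,5) via x @ 0.4200
    (3,6) via y @ 1.4665  # hit
  → r_2 = 1.4665
beam 3: φ=45°, α=105°
  direction (-0.2588, 0.9659); cell (2,4); t to first gridline: x 3.0523, y 0.2795 (then +3.8637 / +1.0353)
    (2,5) via y @ 0.2795
    (2,6) via y @ 1.3148
    (2,7) via y @ 2.3501  # hit
  → r_3 = 2.3501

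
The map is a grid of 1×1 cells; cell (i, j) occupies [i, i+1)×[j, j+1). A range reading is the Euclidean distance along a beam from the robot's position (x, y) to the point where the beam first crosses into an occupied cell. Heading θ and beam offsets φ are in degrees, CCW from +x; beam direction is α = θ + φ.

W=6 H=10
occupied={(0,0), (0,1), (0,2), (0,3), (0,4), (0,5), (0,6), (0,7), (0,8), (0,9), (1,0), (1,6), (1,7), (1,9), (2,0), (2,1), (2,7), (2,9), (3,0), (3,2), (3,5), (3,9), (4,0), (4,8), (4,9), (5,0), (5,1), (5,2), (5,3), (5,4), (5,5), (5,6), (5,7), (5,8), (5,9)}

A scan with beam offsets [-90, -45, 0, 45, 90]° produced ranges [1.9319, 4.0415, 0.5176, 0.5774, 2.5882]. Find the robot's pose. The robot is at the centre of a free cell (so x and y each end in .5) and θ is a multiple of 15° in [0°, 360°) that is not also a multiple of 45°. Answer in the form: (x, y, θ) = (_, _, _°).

The pose lattice has 25·16 = 400 candidates. Test each by forward raycasting.
  (2.5, 4.5, 60°): beam 1 = 2.8868 ≠ 1.9319 ✗
  (4.5, 4.5, 210°): beam 1 = 1.0000 ≠ 1.9319 ✗
  (3.5, 6.5, 240°): beam 1 = 1.0000 ≠ 1.9319 ✗
  …
  (4.5, 5.5, 165°): r_1=1.9319, r_2=4.0415, r_3=0.5176, r_4=0.5774, r_5=2.5882 — all match ✓
Only this pose fits every beam.

(x, y, θ) = (4.5, 5.5, 165°)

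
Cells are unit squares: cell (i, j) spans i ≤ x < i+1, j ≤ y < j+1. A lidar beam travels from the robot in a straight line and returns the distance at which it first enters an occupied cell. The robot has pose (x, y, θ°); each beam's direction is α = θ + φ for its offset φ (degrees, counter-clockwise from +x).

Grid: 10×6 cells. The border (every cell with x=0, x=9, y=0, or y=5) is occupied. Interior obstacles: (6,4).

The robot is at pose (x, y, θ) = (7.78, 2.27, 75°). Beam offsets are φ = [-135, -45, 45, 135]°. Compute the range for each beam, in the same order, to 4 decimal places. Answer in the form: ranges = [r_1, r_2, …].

ranges = [1.4665, 1.4087, 1.9976, 2.5400]

beam 1: φ=-135°, α=300°
  dir = (cos 300°, sin 300°) = (0.5000, -0.8660); from cell (7,2)
  next x-line at t=0.4400, next y-line at t=0.3118; Δt_x=2.0000, Δt_y=1.1547
    y: enter (7,1) at t=0.3118
    x: enter (8,1) at t=0.4400
    y: enter (8,0) at t=1.4665 ← occupied
  → r_1 = 1.4665
beam 2: φ=-45°, α=30°
  dir = (cos 30°, sin 30°) = (0.8660, 0.5000); from cell (7,2)
  next x-line at t=0.2540, next y-line at t=1.4600; Δt_x=1.1547, Δt_y=2.0000
    x: enter (8,2) at t=0.2540
    x: enter (9,2) at t=1.4087 ← occupied
  → r_2 = 1.4087
beam 3: φ=45°, α=120°
  dir = (cos 120°, sin 120°) = (-0.5000, 0.8660); from cell (7,2)
  next x-line at t=1.5600, next y-line at t=0.8429; Δt_x=2.0000, Δt_y=1.1547
    y: enter (7,3) at t=0.8429
    x: enter (6,3) at t=1.5600
    y: enter (6,4) at t=1.9976 ← occupied
  → r_3 = 1.9976
beam 4: φ=135°, α=210°
  dir = (cos 210°, sin 210°) = (-0.8660, -0.5000); from cell (7,2)
  next x-line at t=0.9007, next y-line at t=0.5400; Δt_x=1.1547, Δt_y=2.0000
    y: enter (7,1) at t=0.5400
    x: enter (6,1) at t=0.9007
    x: enter (5,1) at t=2.0554
    y: enter (5,0) at t=2.5400 ← occupied
  → r_4 = 2.5400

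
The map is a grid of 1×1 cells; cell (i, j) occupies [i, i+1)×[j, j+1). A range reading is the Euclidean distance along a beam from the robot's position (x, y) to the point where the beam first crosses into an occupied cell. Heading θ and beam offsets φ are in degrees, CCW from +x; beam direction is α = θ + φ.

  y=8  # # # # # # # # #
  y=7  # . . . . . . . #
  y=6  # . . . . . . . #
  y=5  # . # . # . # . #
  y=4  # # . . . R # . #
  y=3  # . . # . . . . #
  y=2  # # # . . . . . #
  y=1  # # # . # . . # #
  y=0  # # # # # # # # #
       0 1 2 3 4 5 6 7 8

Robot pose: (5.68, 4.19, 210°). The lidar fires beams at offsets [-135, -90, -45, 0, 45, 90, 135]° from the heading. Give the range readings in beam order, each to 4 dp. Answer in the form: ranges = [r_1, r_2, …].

ranges = [1.2364, 1.3600, 3.1296, 1.9399, 2.6273, 2.6400, 0.3313]

beam 1: φ=-135°, α=75°
  direction (0.2588, 0.9659); cell (5,4); t to first gridline: x 1.2364, y 0.8386 (then +3.8637 / +1.0353)
    (5,5) via y @ 0.8386
    (6,5) via x @ 1.2364  # hit
  → r_1 = 1.2364
beam 2: φ=-90°, α=120°
  direction (-0.5000, 0.8660); cell (5,4); t to first gridline: x 1.3600, y 0.9353 (then +2.0000 / +1.1547)
    (5,5) via y @ 0.9353
    (4,5) via x @ 1.3600  # hit
  → r_2 = 1.3600
beam 3: φ=-45°, α=165°
  direction (-0.9659, 0.2588); cell (5,4); t to first gridline: x 0.7040, y 3.1296 (then +1.0353 / +3.8637)
    (4,4) via x @ 0.7040
    (3,4) via x @ 1.7393
    (2,4) via x @ 2.7745
    (2,5) via y @ 3.1296  # hit
  → r_3 = 3.1296
beam 4: φ=0°, α=210°
  direction (-0.8660, -0.5000); cell (5,4); t to first gridline: x 0.7852, y 0.3800 (then +1.1547 / +2.0000)
    (5,3) via y @ 0.3800
    (4,3) via x @ 0.7852
    (3,3) via x @ 1.9399  # hit
  → r_4 = 1.9399
beam 5: φ=45°, α=255°
  direction (-0.2588, -0.9659); cell (5,4); t to first gridline: x 2.6273, y 0.1967 (then +3.8637 / +1.0353)
    (5,3) via y @ 0.1967
    (5,2) via y @ 1.2320
    (5,1) via y @ 2.2673
    (4,1) via x @ 2.6273  # hit
  → r_5 = 2.6273
beam 6: φ=90°, α=300°
  direction (0.5000, -0.8660); cell (5,4); t to first gridline: x 0.6400, y 0.2194 (then +2.0000 / +1.1547)
    (5,3) via y @ 0.2194
    (6,3) via x @ 0.6400
    (6,2) via y @ 1.3741
    (6,1) via y @ 2.5288
    (7,1) via x @ 2.6400  # hit
  → r_6 = 2.6400
beam 7: φ=135°, α=345°
  direction (0.9659, -0.2588); cell (5,4); t to first gridline: x 0.3313, y 0.7341 (then +1.0353 / +3.8637)
    (6,4) via x @ 0.3313  # hit
  → r_7 = 0.3313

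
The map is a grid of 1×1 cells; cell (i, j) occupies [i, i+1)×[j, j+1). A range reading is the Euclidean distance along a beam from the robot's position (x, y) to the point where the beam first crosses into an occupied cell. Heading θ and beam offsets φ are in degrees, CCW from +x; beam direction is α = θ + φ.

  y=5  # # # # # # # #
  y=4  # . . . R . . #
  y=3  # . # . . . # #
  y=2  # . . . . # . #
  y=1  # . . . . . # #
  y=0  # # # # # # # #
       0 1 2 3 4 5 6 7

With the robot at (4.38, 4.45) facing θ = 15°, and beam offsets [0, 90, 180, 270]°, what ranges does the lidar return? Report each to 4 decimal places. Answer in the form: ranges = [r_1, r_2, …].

ranges = [2.1250, 0.5694, 1.7387, 2.3955]

beam 1: φ=0°, α=15°
  dir = (cos 15°, sin 15°) = (0.9659, 0.2588); from cell (4,4)
  next x-line at t=0.6419, next y-line at t=2.1250; Δt_x=1.0353, Δt_y=3.8637
    x: enter (5,4) at t=0.6419
    x: enter (6,4) at t=1.6771
    y: enter (6,5) at t=2.1250 ← occupied
  → r_1 = 2.1250
beam 2: φ=90°, α=105°
  dir = (cos 105°, sin 105°) = (-0.2588, 0.9659); from cell (4,4)
  next x-line at t=1.4682, next y-line at t=0.5694; Δt_x=3.8637, Δt_y=1.0353
    y: enter (4,5) at t=0.5694 ← occupied
  → r_2 = 0.5694
beam 3: φ=180°, α=195°
  dir = (cos 195°, sin 195°) = (-0.9659, -0.2588); from cell (4,4)
  next x-line at t=0.3934, next y-line at t=1.7387; Δt_x=1.0353, Δt_y=3.8637
    x: enter (3,4) at t=0.3934
    x: enter (2,4) at t=1.4287
    y: enter (2,3) at t=1.7387 ← occupied
  → r_3 = 1.7387
beam 4: φ=270°, α=285°
  dir = (cos 285°, sin 285°) = (0.2588, -0.9659); from cell (4,4)
  next x-line at t=2.3955, next y-line at t=0.4659; Δt_x=3.8637, Δt_y=1.0353
    y: enter (4,3) at t=0.4659
    y: enter (4,2) at t=1.5012
    x: enter (5,2) at t=2.3955 ← occupied
  → r_4 = 2.3955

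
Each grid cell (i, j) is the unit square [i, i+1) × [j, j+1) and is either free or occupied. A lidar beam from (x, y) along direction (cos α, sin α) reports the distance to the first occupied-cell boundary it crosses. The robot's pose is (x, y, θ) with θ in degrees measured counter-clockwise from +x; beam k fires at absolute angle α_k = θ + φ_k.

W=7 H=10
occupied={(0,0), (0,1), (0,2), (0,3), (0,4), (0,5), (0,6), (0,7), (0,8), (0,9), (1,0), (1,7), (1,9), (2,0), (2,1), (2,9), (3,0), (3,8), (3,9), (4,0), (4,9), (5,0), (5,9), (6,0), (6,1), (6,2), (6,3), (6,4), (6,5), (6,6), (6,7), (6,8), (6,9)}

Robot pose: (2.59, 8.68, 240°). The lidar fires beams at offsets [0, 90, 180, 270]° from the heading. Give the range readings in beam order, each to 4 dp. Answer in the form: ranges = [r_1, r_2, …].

beam 1: φ=0°, α=240°
  dir = (cos 240°, sin 240°) = (-0.5000, -0.8660); from cell (2,8)
  next x-line at t=1.1800, next y-line at t=0.7852; Δt_x=2.0000, Δt_y=1.1547
    y: enter (2,7) at t=0.7852
    x: enter (1,7) at t=1.1800 ← occupied
  → r_1 = 1.1800
beam 2: φ=90°, α=330°
  dir = (cos 330°, sin 330°) = (0.8660, -0.5000); from cell (2,8)
  next x-line at t=0.4734, next y-line at t=1.3600; Δt_x=1.1547, Δt_y=2.0000
    x: enter (3,8) at t=0.4734 ← occupied
  → r_2 = 0.4734
beam 3: φ=180°, α=60°
  dir = (cos 60°, sin 60°) = (0.5000, 0.8660); from cell (2,8)
  next x-line at t=0.8200, next y-line at t=0.3695; Δt_x=2.0000, Δt_y=1.1547
    y: enter (2,9) at t=0.3695 ← occupied
  → r_3 = 0.3695
beam 4: φ=270°, α=150°
  dir = (cos 150°, sin 150°) = (-0.8660, 0.5000); from cell (2,8)
  next x-line at t=0.6813, next y-line at t=0.6400; Δt_x=1.1547, Δt_y=2.0000
    y: enter (2,9) at t=0.6400 ← occupied
  → r_4 = 0.6400

ranges = [1.1800, 0.4734, 0.3695, 0.6400]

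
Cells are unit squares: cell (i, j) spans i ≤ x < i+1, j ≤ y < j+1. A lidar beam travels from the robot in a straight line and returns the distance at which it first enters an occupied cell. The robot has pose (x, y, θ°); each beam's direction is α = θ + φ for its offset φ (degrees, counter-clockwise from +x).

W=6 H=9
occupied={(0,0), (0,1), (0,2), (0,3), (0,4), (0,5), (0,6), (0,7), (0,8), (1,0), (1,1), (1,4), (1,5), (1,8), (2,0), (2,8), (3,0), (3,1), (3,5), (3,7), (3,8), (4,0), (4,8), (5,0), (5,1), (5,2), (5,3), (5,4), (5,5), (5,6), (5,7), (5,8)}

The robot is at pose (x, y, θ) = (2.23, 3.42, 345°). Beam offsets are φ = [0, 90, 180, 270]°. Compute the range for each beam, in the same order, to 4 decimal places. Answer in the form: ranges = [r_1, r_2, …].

beam 1: φ=0°, α=345°
  d=(0.9659,-0.2588)  start (2,3)  tX=0.7972 tY=1.6228  stride 1/|dx|=1.0353 1/|dy|=3.8637
    cross x-line → (3,3), t=0.7972
    cross y-line → (3,2), t=1.6228
    cross x-line → (4,2), t=1.8324
    cross x-line → (5,2), t=2.8677 (wall)
  → r_1 = 2.8677
beam 2: φ=90°, α=75°
  d=(0.2588,0.9659)  start (2,3)  tX=2.9751 tY=0.6005  stride 1/|dx|=3.8637 1/|dy|=1.0353
    cross y-line → (2,4), t=0.6005
    cross y-line → (2,5), t=1.6357
    cross y-line → (2,6), t=2.6710
    cross x-line → (3,6), t=2.9751
    cross y-line → (3,7), t=3.7063 (wall)
  → r_2 = 3.7063
beam 3: φ=180°, α=165°
  d=(-0.9659,0.2588)  start (2,3)  tX=0.2381 tY=2.2409  stride 1/|dx|=1.0353 1/|dy|=3.8637
    cross x-line → (1,3), t=0.2381
    cross x-line → (0,3), t=1.2734 (wall)
  → r_3 = 1.2734
beam 4: φ=270°, α=255°
  d=(-0.2588,-0.9659)  start (2,3)  tX=0.8887 tY=0.4348  stride 1/|dx|=3.8637 1/|dy|=1.0353
    cross y-line → (2,2), t=0.4348
    cross x-line → (1,2), t=0.8887
    cross y-line → (1,1), t=1.4701 (wall)
  → r_4 = 1.4701

ranges = [2.8677, 3.7063, 1.2734, 1.4701]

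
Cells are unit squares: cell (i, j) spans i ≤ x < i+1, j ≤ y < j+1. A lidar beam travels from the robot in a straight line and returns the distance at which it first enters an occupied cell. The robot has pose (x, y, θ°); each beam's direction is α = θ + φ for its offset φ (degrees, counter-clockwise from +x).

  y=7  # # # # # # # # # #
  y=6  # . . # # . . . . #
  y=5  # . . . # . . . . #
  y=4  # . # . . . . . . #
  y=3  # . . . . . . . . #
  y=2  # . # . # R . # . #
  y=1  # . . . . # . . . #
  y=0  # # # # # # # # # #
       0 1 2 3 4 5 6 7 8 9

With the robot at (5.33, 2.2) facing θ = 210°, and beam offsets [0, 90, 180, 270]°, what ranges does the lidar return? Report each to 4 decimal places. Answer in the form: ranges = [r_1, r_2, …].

beam 1: φ=0°, α=210°
  d=(-0.8660,-0.5000)  start (5,2)  tX=0.3811 tY=0.4000  stride 1/|dx|=1.1547 1/|dy|=2.0000
    cross x-line → (4,2), t=0.3811 (wall)
  → r_1 = 0.3811
beam 2: φ=90°, α=300°
  d=(0.5000,-0.8660)  start (5,2)  tX=1.3400 tY=0.2309  stride 1/|dx|=2.0000 1/|dy|=1.1547
    cross y-line → (5,1), t=0.2309 (wall)
  → r_2 = 0.2309
beam 3: φ=180°, α=30°
  d=(0.8660,0.5000)  start (5,2)  tX=0.7736 tY=1.6000  stride 1/|dx|=1.1547 1/|dy|=2.0000
    cross x-line → (6,2), t=0.7736
    cross y-line → (6,3), t=1.6000
    cross x-line → (7,3), t=1.9283
    cross x-line → (8,3), t=3.0831
    cross y-line → (8,4), t=3.6000
    cross x-line → (9,4), t=4.2378 (wall)
  → r_3 = 4.2378
beam 4: φ=270°, α=120°
  d=(-0.5000,0.8660)  start (5,2)  tX=0.6600 tY=0.9238  stride 1/|dx|=2.0000 1/|dy|=1.1547
    cross x-line → (4,2), t=0.6600 (wall)
  → r_4 = 0.6600

ranges = [0.3811, 0.2309, 4.2378, 0.6600]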